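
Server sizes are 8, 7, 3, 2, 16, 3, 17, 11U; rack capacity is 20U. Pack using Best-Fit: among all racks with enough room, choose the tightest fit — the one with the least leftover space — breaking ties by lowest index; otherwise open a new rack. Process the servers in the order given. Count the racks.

Put 8U in rack 1; 12U remain.
Put 7U in rack 1; 5U remain.
Put 3U in rack 1; 2U remain.
Put 2U in rack 1; 0U remain.
Put 16U in rack 2; 4U remain.
Put 3U in rack 2; 1U remain.
Put 17U in rack 3; 3U remain.
Put 11U in rack 4; 9U remain.
Final racks: [8,7,3,2] [16,3] [17] [11].

4 racks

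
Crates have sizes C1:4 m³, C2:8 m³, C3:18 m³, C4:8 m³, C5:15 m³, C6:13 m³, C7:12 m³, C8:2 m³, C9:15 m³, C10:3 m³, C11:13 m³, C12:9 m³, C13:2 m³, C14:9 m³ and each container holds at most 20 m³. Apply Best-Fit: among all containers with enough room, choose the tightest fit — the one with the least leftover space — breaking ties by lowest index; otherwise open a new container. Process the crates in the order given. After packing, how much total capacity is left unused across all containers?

29

container 1: place C1 (4 m³), 16 m³ left
container 1: place C2 (8 m³), 8 m³ left
container 2: place C3 (18 m³), 2 m³ left
container 1: place C4 (8 m³), 0 m³ left
container 3: place C5 (15 m³), 5 m³ left
container 4: place C6 (13 m³), 7 m³ left
container 5: place C7 (12 m³), 8 m³ left
container 2: place C8 (2 m³), 0 m³ left
container 6: place C9 (15 m³), 5 m³ left
container 3: place C10 (3 m³), 2 m³ left
container 7: place C11 (13 m³), 7 m³ left
container 8: place C12 (9 m³), 11 m³ left
container 3: place C13 (2 m³), 0 m³ left
container 8: place C14 (9 m³), 2 m³ left
8 containers × 20 m³ = 160 m³; used 131 m³; unused 29 m³.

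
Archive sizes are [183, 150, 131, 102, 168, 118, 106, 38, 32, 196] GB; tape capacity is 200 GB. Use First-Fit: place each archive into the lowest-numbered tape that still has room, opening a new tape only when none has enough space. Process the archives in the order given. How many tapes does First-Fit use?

tape 1: place 183 GB, 17 GB left
tape 2: place 150 GB, 50 GB left
tape 3: place 131 GB, 69 GB left
tape 4: place 102 GB, 98 GB left
tape 5: place 168 GB, 32 GB left
tape 6: place 118 GB, 82 GB left
tape 7: place 106 GB, 94 GB left
tape 2: place 38 GB, 12 GB left
tape 3: place 32 GB, 37 GB left
tape 8: place 196 GB, 4 GB left

8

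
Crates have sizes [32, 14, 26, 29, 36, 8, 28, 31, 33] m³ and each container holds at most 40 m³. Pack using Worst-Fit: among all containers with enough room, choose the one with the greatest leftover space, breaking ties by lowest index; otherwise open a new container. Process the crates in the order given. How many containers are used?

7

container 1: place 32 m³, 8 m³ left
container 2: place 14 m³, 26 m³ left
container 2: place 26 m³, 0 m³ left
container 3: place 29 m³, 11 m³ left
container 4: place 36 m³, 4 m³ left
container 3: place 8 m³, 3 m³ left
container 5: place 28 m³, 12 m³ left
container 6: place 31 m³, 9 m³ left
container 7: place 33 m³, 7 m³ left
Final containers: [32] [14,26] [29,8] [36] [28] [31] [33].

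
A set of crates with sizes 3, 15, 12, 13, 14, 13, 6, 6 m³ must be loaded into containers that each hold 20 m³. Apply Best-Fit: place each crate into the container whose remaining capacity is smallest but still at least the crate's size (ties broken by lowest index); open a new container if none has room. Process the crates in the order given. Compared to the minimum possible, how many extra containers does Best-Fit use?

0

Best-Fit: [3,15] [12] [13,6] [14,6] [13] → 5 containers.
Total size 82 m³; any packing needs at least ⌈82/20⌉ = 5 containers.
So 5 is already optimal.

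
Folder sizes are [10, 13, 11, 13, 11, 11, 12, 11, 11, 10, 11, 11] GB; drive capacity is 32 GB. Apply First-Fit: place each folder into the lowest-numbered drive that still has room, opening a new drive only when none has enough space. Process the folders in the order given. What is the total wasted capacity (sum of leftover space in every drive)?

57

Put 10 GB in drive 1; 22 GB remain.
Put 13 GB in drive 1; 9 GB remain.
Put 11 GB in drive 2; 21 GB remain.
Put 13 GB in drive 2; 8 GB remain.
Put 11 GB in drive 3; 21 GB remain.
Put 11 GB in drive 3; 10 GB remain.
Put 12 GB in drive 4; 20 GB remain.
Put 11 GB in drive 4; 9 GB remain.
Put 11 GB in drive 5; 21 GB remain.
Put 10 GB in drive 3; 0 GB remain.
Put 11 GB in drive 5; 10 GB remain.
Put 11 GB in drive 6; 21 GB remain.
6 drives × 32 GB = 192 GB; used 135 GB; unused 57 GB.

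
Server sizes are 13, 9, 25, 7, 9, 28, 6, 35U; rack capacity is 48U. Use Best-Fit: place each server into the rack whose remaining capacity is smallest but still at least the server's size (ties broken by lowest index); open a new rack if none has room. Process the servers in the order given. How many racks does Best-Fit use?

3

rack 1: place 13U, 35U left
rack 1: place 9U, 26U left
rack 1: place 25U, 1U left
rack 2: place 7U, 41U left
rack 2: place 9U, 32U left
rack 2: place 28U, 4U left
rack 3: place 6U, 42U left
rack 3: place 35U, 7U left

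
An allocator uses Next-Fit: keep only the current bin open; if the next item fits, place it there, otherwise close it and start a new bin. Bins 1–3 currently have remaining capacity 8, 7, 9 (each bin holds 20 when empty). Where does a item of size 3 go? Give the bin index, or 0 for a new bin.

Next-Fit only looks at bin 3, which has 9 free.
3 fits there.

3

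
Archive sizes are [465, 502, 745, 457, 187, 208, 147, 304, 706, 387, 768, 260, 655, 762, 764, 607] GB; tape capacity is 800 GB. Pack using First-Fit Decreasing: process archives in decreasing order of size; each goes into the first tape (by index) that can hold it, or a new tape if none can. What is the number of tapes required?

Sorted descending: 768, 764, 762, 745, 706, 655, 607, 502, 465, 457, 387, 304, 260, 208, 187, 147.
tape 1: place 768 GB, 32 GB left
tape 2: place 764 GB, 36 GB left
tape 3: place 762 GB, 38 GB left
tape 4: place 745 GB, 55 GB left
tape 5: place 706 GB, 94 GB left
tape 6: place 655 GB, 145 GB left
tape 7: place 607 GB, 193 GB left
tape 8: place 502 GB, 298 GB left
tape 9: place 465 GB, 335 GB left
tape 10: place 457 GB, 343 GB left
tape 11: place 387 GB, 413 GB left
tape 9: place 304 GB, 31 GB left
tape 8: place 260 GB, 38 GB left
tape 10: place 208 GB, 135 GB left
tape 7: place 187 GB, 6 GB left
tape 11: place 147 GB, 266 GB left
Final tapes: [768] [764] [762] [745] [706] [655] [607,187] [502,260] [465,304] [457,208] [387,147].

11 tapes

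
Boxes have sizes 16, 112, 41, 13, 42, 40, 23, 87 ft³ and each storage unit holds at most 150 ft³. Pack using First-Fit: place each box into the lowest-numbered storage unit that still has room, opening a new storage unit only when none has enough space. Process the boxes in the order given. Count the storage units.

Put 16 ft³ in storage unit 1; 134 ft³ remain.
Put 112 ft³ in storage unit 1; 22 ft³ remain.
Put 41 ft³ in storage unit 2; 109 ft³ remain.
Put 13 ft³ in storage unit 1; 9 ft³ remain.
Put 42 ft³ in storage unit 2; 67 ft³ remain.
Put 40 ft³ in storage unit 2; 27 ft³ remain.
Put 23 ft³ in storage unit 2; 4 ft³ remain.
Put 87 ft³ in storage unit 3; 63 ft³ remain.
Final storage units: [16,112,13] [41,42,40,23] [87].

3 storage units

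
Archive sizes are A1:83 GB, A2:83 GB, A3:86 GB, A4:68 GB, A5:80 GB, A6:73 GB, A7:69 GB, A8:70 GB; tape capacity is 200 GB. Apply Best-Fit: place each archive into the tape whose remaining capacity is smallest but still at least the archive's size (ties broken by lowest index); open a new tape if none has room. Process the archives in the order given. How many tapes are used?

4

A1 (83 GB) → tape 1 (remaining 117 GB)
A2 (83 GB) → tape 1 (remaining 34 GB)
A3 (86 GB) → tape 2 (remaining 114 GB)
A4 (68 GB) → tape 2 (remaining 46 GB)
A5 (80 GB) → tape 3 (remaining 120 GB)
A6 (73 GB) → tape 3 (remaining 47 GB)
A7 (69 GB) → tape 4 (remaining 131 GB)
A8 (70 GB) → tape 4 (remaining 61 GB)
Final tapes: [83,83] [86,68] [80,73] [69,70].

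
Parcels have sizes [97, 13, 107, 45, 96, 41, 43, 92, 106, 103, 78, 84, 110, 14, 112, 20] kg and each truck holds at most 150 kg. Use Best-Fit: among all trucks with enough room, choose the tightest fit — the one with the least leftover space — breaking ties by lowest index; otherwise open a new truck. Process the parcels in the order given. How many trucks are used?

10 trucks

truck 1: place 97 kg, 53 kg left
truck 1: place 13 kg, 40 kg left
truck 2: place 107 kg, 43 kg left
truck 3: place 45 kg, 105 kg left
truck 3: place 96 kg, 9 kg left
truck 2: place 41 kg, 2 kg left
truck 4: place 43 kg, 107 kg left
truck 4: place 92 kg, 15 kg left
truck 5: place 106 kg, 44 kg left
truck 6: place 103 kg, 47 kg left
truck 7: place 78 kg, 72 kg left
truck 8: place 84 kg, 66 kg left
truck 9: place 110 kg, 40 kg left
truck 4: place 14 kg, 1 kg left
truck 10: place 112 kg, 38 kg left
truck 10: place 20 kg, 18 kg left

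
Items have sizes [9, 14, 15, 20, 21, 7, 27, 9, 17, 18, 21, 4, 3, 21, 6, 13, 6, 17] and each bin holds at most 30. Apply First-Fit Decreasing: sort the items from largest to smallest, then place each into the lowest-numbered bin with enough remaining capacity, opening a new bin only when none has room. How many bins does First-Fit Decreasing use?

Sorted descending: 27, 21, 21, 21, 20, 18, 17, 17, 15, 14, 13, 9, 9, 7, 6, 6, 4, 3.
Put 27 in bin 1; 3 remain.
Put 21 in bin 2; 9 remain.
Put 21 in bin 3; 9 remain.
Put 21 in bin 4; 9 remain.
Put 20 in bin 5; 10 remain.
Put 18 in bin 6; 12 remain.
Put 17 in bin 7; 13 remain.
Put 17 in bin 8; 13 remain.
Put 15 in bin 9; 15 remain.
Put 14 in bin 9; 1 remain.
Put 13 in bin 7; 0 remain.
Put 9 in bin 2; 0 remain.
Put 9 in bin 3; 0 remain.
Put 7 in bin 4; 2 remain.
Put 6 in bin 5; 4 remain.
Put 6 in bin 6; 6 remain.
Put 4 in bin 5; 0 remain.
Put 3 in bin 1; 0 remain.

9 bins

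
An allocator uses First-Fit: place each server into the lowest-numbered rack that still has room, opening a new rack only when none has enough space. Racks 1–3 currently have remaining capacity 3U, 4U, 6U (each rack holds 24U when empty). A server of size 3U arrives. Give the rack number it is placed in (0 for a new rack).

1

Racks with room: rack 1 (3U), rack 2 (4U), rack 3 (6U).
The first with room is rack 1.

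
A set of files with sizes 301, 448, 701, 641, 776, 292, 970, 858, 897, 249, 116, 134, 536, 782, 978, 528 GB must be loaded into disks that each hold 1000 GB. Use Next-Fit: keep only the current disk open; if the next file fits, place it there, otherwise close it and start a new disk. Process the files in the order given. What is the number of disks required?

13

Put 301 GB in disk 1; 699 GB remain.
Put 448 GB in disk 1; 251 GB remain.
Put 701 GB in disk 2; 299 GB remain.
Put 641 GB in disk 3; 359 GB remain.
Put 776 GB in disk 4; 224 GB remain.
Put 292 GB in disk 5; 708 GB remain.
Put 970 GB in disk 6; 30 GB remain.
Put 858 GB in disk 7; 142 GB remain.
Put 897 GB in disk 8; 103 GB remain.
Put 249 GB in disk 9; 751 GB remain.
Put 116 GB in disk 9; 635 GB remain.
Put 134 GB in disk 9; 501 GB remain.
Put 536 GB in disk 10; 464 GB remain.
Put 782 GB in disk 11; 218 GB remain.
Put 978 GB in disk 12; 22 GB remain.
Put 528 GB in disk 13; 472 GB remain.
Final disks: [301,448] [701] [641] [776] [292] [970] [858] [897] [249,116,134] [536] [782] [978] [528].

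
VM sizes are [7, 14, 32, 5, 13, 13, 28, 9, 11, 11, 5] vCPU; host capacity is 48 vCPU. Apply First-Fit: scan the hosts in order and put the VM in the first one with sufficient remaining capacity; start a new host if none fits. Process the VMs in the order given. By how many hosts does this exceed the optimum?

0

First-Fit: [7,14,5,13,9] [32,13] [28,11,5] [11] → 4 hosts.
Total size 148 vCPU; any packing needs at least ⌈148/48⌉ = 4 hosts.
So 4 is already optimal.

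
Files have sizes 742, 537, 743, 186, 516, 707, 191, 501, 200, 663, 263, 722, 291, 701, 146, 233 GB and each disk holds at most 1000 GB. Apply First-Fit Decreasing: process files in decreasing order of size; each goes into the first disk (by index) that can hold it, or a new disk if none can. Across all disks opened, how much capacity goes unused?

1658

Sorted descending: 743, 742, 722, 707, 701, 663, 537, 516, 501, 291, 263, 233, 200, 191, 186, 146.
743 GB → disk 1 (remaining 257 GB)
742 GB → disk 2 (remaining 258 GB)
722 GB → disk 3 (remaining 278 GB)
707 GB → disk 4 (remaining 293 GB)
701 GB → disk 5 (remaining 299 GB)
663 GB → disk 6 (remaining 337 GB)
537 GB → disk 7 (remaining 463 GB)
516 GB → disk 8 (remaining 484 GB)
501 GB → disk 9 (remaining 499 GB)
291 GB → disk 4 (remaining 2 GB)
263 GB → disk 3 (remaining 15 GB)
233 GB → disk 1 (remaining 24 GB)
200 GB → disk 2 (remaining 58 GB)
191 GB → disk 5 (remaining 108 GB)
186 GB → disk 6 (remaining 151 GB)
146 GB → disk 6 (remaining 5 GB)
9 disks × 1000 GB = 9000 GB; used 7342 GB; unused 1658 GB.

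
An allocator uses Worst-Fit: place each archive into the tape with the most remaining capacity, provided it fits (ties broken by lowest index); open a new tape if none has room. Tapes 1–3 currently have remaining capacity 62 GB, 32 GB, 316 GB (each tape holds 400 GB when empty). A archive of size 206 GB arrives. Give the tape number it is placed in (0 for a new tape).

Tapes with room: tape 3 (316 GB).
Most room is tape 3 with 316 GB free.

3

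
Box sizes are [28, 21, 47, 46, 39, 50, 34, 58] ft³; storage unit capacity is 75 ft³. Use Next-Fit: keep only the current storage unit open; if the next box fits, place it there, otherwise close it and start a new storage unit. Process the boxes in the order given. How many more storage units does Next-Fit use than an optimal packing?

2

Next-Fit: [28,21] [47] [46] [39] [50] [34] [58] → 7 storage units.
Total size 323 ft³; any packing needs at least ⌈323/75⌉ = 5 storage units.
An optimal packing achieves that bound: [58] [50,21] [47,28] [46] [39,34] → 5 storage units.
Excess: 7 − 5 = 2.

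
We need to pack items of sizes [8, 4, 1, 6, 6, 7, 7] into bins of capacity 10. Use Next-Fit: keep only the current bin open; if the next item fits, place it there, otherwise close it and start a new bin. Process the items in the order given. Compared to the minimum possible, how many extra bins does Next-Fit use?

Next-Fit: [8] [4,1] [6] [6] [7] [7] → 6 bins.
5 items exceed 5 (half the capacity), and no two of those can share a bin, so at least 5 bins are needed.
An optimal packing achieves that bound: [8,1] [7] [7] [6,4] [6] → 5 bins.
Excess: 6 − 5 = 1.

1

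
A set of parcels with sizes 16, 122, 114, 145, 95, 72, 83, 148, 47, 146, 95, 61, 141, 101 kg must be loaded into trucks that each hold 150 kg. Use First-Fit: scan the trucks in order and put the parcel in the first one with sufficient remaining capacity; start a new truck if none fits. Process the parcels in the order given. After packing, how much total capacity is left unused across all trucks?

264

truck 1: place 16 kg, 134 kg left
truck 1: place 122 kg, 12 kg left
truck 2: place 114 kg, 36 kg left
truck 3: place 145 kg, 5 kg left
truck 4: place 95 kg, 55 kg left
truck 5: place 72 kg, 78 kg left
truck 6: place 83 kg, 67 kg left
truck 7: place 148 kg, 2 kg left
truck 4: place 47 kg, 8 kg left
truck 8: place 146 kg, 4 kg left
truck 9: place 95 kg, 55 kg left
truck 5: place 61 kg, 17 kg left
truck 10: place 141 kg, 9 kg left
truck 11: place 101 kg, 49 kg left
11 trucks × 150 kg = 1650 kg; used 1386 kg; unused 264 kg.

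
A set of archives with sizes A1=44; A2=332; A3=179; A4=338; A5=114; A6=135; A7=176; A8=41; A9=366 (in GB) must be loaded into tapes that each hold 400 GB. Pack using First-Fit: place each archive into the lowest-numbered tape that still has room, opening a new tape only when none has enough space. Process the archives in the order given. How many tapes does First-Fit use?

5

Put A1 (44 GB) in tape 1; 356 GB remain.
Put A2 (332 GB) in tape 1; 24 GB remain.
Put A3 (179 GB) in tape 2; 221 GB remain.
Put A4 (338 GB) in tape 3; 62 GB remain.
Put A5 (114 GB) in tape 2; 107 GB remain.
Put A6 (135 GB) in tape 4; 265 GB remain.
Put A7 (176 GB) in tape 4; 89 GB remain.
Put A8 (41 GB) in tape 2; 66 GB remain.
Put A9 (366 GB) in tape 5; 34 GB remain.
Final tapes: [44,332] [179,114,41] [338] [135,176] [366].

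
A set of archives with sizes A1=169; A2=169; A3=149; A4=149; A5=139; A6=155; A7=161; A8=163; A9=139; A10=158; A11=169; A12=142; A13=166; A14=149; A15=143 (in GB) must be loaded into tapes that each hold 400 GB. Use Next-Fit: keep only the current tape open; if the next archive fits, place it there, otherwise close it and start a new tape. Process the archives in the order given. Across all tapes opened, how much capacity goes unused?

880

A1 (169 GB) → tape 1 (remaining 231 GB)
A2 (169 GB) → tape 1 (remaining 62 GB)
A3 (149 GB) → tape 2 (remaining 251 GB)
A4 (149 GB) → tape 2 (remaining 102 GB)
A5 (139 GB) → tape 3 (remaining 261 GB)
A6 (155 GB) → tape 3 (remaining 106 GB)
A7 (161 GB) → tape 4 (remaining 239 GB)
A8 (163 GB) → tape 4 (remaining 76 GB)
A9 (139 GB) → tape 5 (remaining 261 GB)
A10 (158 GB) → tape 5 (remaining 103 GB)
A11 (169 GB) → tape 6 (remaining 231 GB)
A12 (142 GB) → tape 6 (remaining 89 GB)
A13 (166 GB) → tape 7 (remaining 234 GB)
A14 (149 GB) → tape 7 (remaining 85 GB)
A15 (143 GB) → tape 8 (remaining 257 GB)
8 tapes × 400 GB = 3200 GB; used 2320 GB; unused 880 GB.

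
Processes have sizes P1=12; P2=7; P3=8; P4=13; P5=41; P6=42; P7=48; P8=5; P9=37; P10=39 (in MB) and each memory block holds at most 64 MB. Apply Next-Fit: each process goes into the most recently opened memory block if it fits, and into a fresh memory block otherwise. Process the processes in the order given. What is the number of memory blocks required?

Put P1 (12 MB) in memory block 1; 52 MB remain.
Put P2 (7 MB) in memory block 1; 45 MB remain.
Put P3 (8 MB) in memory block 1; 37 MB remain.
Put P4 (13 MB) in memory block 1; 24 MB remain.
Put P5 (41 MB) in memory block 2; 23 MB remain.
Put P6 (42 MB) in memory block 3; 22 MB remain.
Put P7 (48 MB) in memory block 4; 16 MB remain.
Put P8 (5 MB) in memory block 4; 11 MB remain.
Put P9 (37 MB) in memory block 5; 27 MB remain.
Put P10 (39 MB) in memory block 6; 25 MB remain.

6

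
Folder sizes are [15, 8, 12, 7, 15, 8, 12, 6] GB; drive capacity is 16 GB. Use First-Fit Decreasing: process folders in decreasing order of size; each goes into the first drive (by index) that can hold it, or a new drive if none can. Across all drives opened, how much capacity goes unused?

13

Sorted descending: 15, 15, 12, 12, 8, 8, 7, 6.
15 GB → drive 1 (remaining 1 GB)
15 GB → drive 2 (remaining 1 GB)
12 GB → drive 3 (remaining 4 GB)
12 GB → drive 4 (remaining 4 GB)
8 GB → drive 5 (remaining 8 GB)
8 GB → drive 5 (remaining 0 GB)
7 GB → drive 6 (remaining 9 GB)
6 GB → drive 6 (remaining 3 GB)
6 drives × 16 GB = 96 GB; used 83 GB; unused 13 GB.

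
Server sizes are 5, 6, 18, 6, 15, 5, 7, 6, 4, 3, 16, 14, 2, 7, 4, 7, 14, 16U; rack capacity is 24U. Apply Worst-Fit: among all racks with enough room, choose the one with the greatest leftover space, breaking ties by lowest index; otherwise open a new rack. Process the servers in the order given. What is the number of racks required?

7

Put 5U in rack 1; 19U remain.
Put 6U in rack 1; 13U remain.
Put 18U in rack 2; 6U remain.
Put 6U in rack 1; 7U remain.
Put 15U in rack 3; 9U remain.
Put 5U in rack 3; 4U remain.
Put 7U in rack 1; 0U remain.
Put 6U in rack 2; 0U remain.
Put 4U in rack 3; 0U remain.
Put 3U in rack 4; 21U remain.
Put 16U in rack 4; 5U remain.
Put 14U in rack 5; 10U remain.
Put 2U in rack 5; 8U remain.
Put 7U in rack 5; 1U remain.
Put 4U in rack 4; 1U remain.
Put 7U in rack 6; 17U remain.
Put 14U in rack 6; 3U remain.
Put 16U in rack 7; 8U remain.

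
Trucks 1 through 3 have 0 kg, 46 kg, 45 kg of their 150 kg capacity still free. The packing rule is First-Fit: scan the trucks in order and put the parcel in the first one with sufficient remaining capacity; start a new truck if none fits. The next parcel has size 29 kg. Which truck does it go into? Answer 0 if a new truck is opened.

2

Trucks with room: truck 2 (46 kg), truck 3 (45 kg).
The first with room is truck 2.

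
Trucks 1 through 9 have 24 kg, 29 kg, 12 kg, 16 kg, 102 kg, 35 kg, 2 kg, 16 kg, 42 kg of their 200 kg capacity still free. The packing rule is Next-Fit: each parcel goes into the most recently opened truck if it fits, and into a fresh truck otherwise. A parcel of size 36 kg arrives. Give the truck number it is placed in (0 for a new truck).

Next-Fit only looks at truck 9, which has 42 kg free.
36 kg fits there.

9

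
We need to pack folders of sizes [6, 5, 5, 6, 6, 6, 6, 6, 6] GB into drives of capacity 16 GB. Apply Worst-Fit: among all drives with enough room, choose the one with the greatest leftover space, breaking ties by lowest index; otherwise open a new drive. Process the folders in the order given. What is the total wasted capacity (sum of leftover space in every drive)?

12

Put 6 GB in drive 1; 10 GB remain.
Put 5 GB in drive 1; 5 GB remain.
Put 5 GB in drive 1; 0 GB remain.
Put 6 GB in drive 2; 10 GB remain.
Put 6 GB in drive 2; 4 GB remain.
Put 6 GB in drive 3; 10 GB remain.
Put 6 GB in drive 3; 4 GB remain.
Put 6 GB in drive 4; 10 GB remain.
Put 6 GB in drive 4; 4 GB remain.
4 drives × 16 GB = 64 GB; used 52 GB; unused 12 GB.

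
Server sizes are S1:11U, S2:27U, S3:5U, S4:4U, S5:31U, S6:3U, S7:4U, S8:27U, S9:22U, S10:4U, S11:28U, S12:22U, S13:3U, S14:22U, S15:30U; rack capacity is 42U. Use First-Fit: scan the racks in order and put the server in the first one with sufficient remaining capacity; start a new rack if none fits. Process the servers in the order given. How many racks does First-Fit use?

8 racks

S1 (11U) → rack 1 (remaining 31U)
S2 (27U) → rack 1 (remaining 4U)
S3 (5U) → rack 2 (remaining 37U)
S4 (4U) → rack 1 (remaining 0U)
S5 (31U) → rack 2 (remaining 6U)
S6 (3U) → rack 2 (remaining 3U)
S7 (4U) → rack 3 (remaining 38U)
S8 (27U) → rack 3 (remaining 11U)
S9 (22U) → rack 4 (remaining 20U)
S10 (4U) → rack 3 (remaining 7U)
S11 (28U) → rack 5 (remaining 14U)
S12 (22U) → rack 6 (remaining 20U)
S13 (3U) → rack 2 (remaining 0U)
S14 (22U) → rack 7 (remaining 20U)
S15 (30U) → rack 8 (remaining 12U)
Final racks: [11,27,4] [5,31,3,3] [4,27,4] [22] [28] [22] [22] [30].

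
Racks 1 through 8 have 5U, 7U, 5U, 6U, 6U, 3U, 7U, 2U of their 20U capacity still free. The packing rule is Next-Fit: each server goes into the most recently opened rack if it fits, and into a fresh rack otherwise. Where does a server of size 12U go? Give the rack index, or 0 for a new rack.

Next-Fit only looks at rack 8, which has 2U free.
12U does not fit, so a new rack is opened.

0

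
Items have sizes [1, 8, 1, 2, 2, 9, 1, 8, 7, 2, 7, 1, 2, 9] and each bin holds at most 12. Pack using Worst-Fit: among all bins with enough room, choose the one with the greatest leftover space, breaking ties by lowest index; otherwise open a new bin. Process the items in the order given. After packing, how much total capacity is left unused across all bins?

Put 1 in bin 1; 11 remain.
Put 8 in bin 1; 3 remain.
Put 1 in bin 1; 2 remain.
Put 2 in bin 1; 0 remain.
Put 2 in bin 2; 10 remain.
Put 9 in bin 2; 1 remain.
Put 1 in bin 2; 0 remain.
Put 8 in bin 3; 4 remain.
Put 7 in bin 4; 5 remain.
Put 2 in bin 4; 3 remain.
Put 7 in bin 5; 5 remain.
Put 1 in bin 5; 4 remain.
Put 2 in bin 3; 2 remain.
Put 9 in bin 6; 3 remain.
6 bins × 12 = 72; used 60; unused 12.

12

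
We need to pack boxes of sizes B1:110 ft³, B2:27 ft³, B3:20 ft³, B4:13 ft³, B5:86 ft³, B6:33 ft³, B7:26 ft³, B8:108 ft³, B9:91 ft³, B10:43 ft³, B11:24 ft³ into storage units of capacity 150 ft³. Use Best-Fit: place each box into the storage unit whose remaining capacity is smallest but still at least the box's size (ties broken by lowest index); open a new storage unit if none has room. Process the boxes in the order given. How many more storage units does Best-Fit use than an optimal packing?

Best-Fit: [110,27,13] [20,86,33] [26,108] [91,43] [24] → 5 storage units.
Total size 581 ft³; any packing needs at least ⌈581/150⌉ = 4 storage units.
An optimal packing achieves that bound: [110,33] [108,27,13] [91,26,24] [86,43,20] → 4 storage units.
Excess: 5 − 4 = 1.

1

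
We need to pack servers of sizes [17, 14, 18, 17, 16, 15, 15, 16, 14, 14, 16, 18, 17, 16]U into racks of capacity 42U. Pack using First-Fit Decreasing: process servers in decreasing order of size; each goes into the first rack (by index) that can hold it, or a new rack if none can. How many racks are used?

7 racks

Sorted descending: 18, 18, 17, 17, 17, 16, 16, 16, 16, 15, 15, 14, 14, 14.
Put 18U in rack 1; 24U remain.
Put 18U in rack 1; 6U remain.
Put 17U in rack 2; 25U remain.
Put 17U in rack 2; 8U remain.
Put 17U in rack 3; 25U remain.
Put 16U in rack 3; 9U remain.
Put 16U in rack 4; 26U remain.
Put 16U in rack 4; 10U remain.
Put 16U in rack 5; 26U remain.
Put 15U in rack 5; 11U remain.
Put 15U in rack 6; 27U remain.
Put 14U in rack 6; 13U remain.
Put 14U in rack 7; 28U remain.
Put 14U in rack 7; 14U remain.
Final racks: [18,18] [17,17] [17,16] [16,16] [16,15] [15,14] [14,14].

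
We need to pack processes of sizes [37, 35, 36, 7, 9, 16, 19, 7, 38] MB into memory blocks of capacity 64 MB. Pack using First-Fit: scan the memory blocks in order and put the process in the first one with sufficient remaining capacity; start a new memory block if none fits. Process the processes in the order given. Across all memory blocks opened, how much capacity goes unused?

37 MB → memory block 1 (remaining 27 MB)
35 MB → memory block 2 (remaining 29 MB)
36 MB → memory block 3 (remaining 28 MB)
7 MB → memory block 1 (remaining 20 MB)
9 MB → memory block 1 (remaining 11 MB)
16 MB → memory block 2 (remaining 13 MB)
19 MB → memory block 3 (remaining 9 MB)
7 MB → memory block 1 (remaining 4 MB)
38 MB → memory block 4 (remaining 26 MB)
4 memory blocks × 64 MB = 256 MB; used 204 MB; unused 52 MB.

52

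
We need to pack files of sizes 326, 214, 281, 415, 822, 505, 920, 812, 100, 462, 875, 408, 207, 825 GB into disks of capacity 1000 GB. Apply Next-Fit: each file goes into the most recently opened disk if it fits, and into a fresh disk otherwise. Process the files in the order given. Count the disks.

326 GB → disk 1 (remaining 674 GB)
214 GB → disk 1 (remaining 460 GB)
281 GB → disk 1 (remaining 179 GB)
415 GB → disk 2 (remaining 585 GB)
822 GB → disk 3 (remaining 178 GB)
505 GB → disk 4 (remaining 495 GB)
920 GB → disk 5 (remaining 80 GB)
812 GB → disk 6 (remaining 188 GB)
100 GB → disk 6 (remaining 88 GB)
462 GB → disk 7 (remaining 538 GB)
875 GB → disk 8 (remaining 125 GB)
408 GB → disk 9 (remaining 592 GB)
207 GB → disk 9 (remaining 385 GB)
825 GB → disk 10 (remaining 175 GB)

10 disks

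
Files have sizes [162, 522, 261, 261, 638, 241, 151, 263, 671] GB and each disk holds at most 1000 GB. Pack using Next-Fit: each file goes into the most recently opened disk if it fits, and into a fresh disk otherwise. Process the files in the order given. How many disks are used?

4 disks

162 GB → disk 1 (remaining 838 GB)
522 GB → disk 1 (remaining 316 GB)
261 GB → disk 1 (remaining 55 GB)
261 GB → disk 2 (remaining 739 GB)
638 GB → disk 2 (remaining 101 GB)
241 GB → disk 3 (remaining 759 GB)
151 GB → disk 3 (remaining 608 GB)
263 GB → disk 3 (remaining 345 GB)
671 GB → disk 4 (remaining 329 GB)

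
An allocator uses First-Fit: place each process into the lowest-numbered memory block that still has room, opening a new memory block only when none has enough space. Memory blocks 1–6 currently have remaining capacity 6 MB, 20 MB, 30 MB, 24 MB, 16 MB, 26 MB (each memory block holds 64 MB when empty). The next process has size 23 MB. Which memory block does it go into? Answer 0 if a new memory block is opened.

3

Memory blocks with room: memory block 3 (30 MB), memory block 4 (24 MB), memory block 6 (26 MB).
The first with room is memory block 3.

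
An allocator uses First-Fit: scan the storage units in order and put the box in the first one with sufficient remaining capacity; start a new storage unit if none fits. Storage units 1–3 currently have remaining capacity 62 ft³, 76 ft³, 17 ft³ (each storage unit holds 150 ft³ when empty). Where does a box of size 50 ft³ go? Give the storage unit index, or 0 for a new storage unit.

1

Storage units with room: storage unit 1 (62 ft³), storage unit 2 (76 ft³).
The first with room is storage unit 1.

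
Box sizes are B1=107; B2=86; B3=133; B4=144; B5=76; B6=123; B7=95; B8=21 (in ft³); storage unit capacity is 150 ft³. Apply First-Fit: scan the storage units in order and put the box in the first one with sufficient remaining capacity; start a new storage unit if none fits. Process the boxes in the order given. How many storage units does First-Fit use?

7

Put B1 (107 ft³) in storage unit 1; 43 ft³ remain.
Put B2 (86 ft³) in storage unit 2; 64 ft³ remain.
Put B3 (133 ft³) in storage unit 3; 17 ft³ remain.
Put B4 (144 ft³) in storage unit 4; 6 ft³ remain.
Put B5 (76 ft³) in storage unit 5; 74 ft³ remain.
Put B6 (123 ft³) in storage unit 6; 27 ft³ remain.
Put B7 (95 ft³) in storage unit 7; 55 ft³ remain.
Put B8 (21 ft³) in storage unit 1; 22 ft³ remain.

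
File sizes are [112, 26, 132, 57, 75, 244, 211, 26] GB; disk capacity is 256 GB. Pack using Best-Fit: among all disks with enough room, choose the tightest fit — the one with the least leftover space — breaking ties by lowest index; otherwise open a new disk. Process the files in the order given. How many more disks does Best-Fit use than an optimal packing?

Best-Fit: [112,26,57] [132,75] [244] [211,26] → 4 disks.
Total size 883 GB; any packing needs at least ⌈883/256⌉ = 4 disks.
So 4 is already optimal.

0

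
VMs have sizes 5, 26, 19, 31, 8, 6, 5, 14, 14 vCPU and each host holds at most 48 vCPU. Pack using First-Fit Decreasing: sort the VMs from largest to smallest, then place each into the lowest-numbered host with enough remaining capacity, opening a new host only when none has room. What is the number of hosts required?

3

Sorted descending: 31, 26, 19, 14, 14, 8, 6, 5, 5.
Put 31 vCPU in host 1; 17 vCPU remain.
Put 26 vCPU in host 2; 22 vCPU remain.
Put 19 vCPU in host 2; 3 vCPU remain.
Put 14 vCPU in host 1; 3 vCPU remain.
Put 14 vCPU in host 3; 34 vCPU remain.
Put 8 vCPU in host 3; 26 vCPU remain.
Put 6 vCPU in host 3; 20 vCPU remain.
Put 5 vCPU in host 3; 15 vCPU remain.
Put 5 vCPU in host 3; 10 vCPU remain.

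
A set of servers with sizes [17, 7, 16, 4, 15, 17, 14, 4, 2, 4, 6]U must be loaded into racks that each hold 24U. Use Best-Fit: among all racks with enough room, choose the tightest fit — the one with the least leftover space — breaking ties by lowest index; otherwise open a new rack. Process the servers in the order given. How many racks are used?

Put 17U in rack 1; 7U remain.
Put 7U in rack 1; 0U remain.
Put 16U in rack 2; 8U remain.
Put 4U in rack 2; 4U remain.
Put 15U in rack 3; 9U remain.
Put 17U in rack 4; 7U remain.
Put 14U in rack 5; 10U remain.
Put 4U in rack 2; 0U remain.
Put 2U in rack 4; 5U remain.
Put 4U in rack 4; 1U remain.
Put 6U in rack 3; 3U remain.
Final racks: [17,7] [16,4,4] [15,6] [17,2,4] [14].

5 racks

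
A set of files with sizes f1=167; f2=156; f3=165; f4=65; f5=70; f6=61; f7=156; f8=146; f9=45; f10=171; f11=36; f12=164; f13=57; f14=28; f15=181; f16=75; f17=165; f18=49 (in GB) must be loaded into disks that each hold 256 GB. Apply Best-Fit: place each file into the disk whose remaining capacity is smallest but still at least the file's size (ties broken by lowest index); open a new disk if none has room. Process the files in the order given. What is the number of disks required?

9

Put f1 (167 GB) in disk 1; 89 GB remain.
Put f2 (156 GB) in disk 2; 100 GB remain.
Put f3 (165 GB) in disk 3; 91 GB remain.
Put f4 (65 GB) in disk 1; 24 GB remain.
Put f5 (70 GB) in disk 3; 21 GB remain.
Put f6 (61 GB) in disk 2; 39 GB remain.
Put f7 (156 GB) in disk 4; 100 GB remain.
Put f8 (146 GB) in disk 5; 110 GB remain.
Put f9 (45 GB) in disk 4; 55 GB remain.
Put f10 (171 GB) in disk 6; 85 GB remain.
Put f11 (36 GB) in disk 2; 3 GB remain.
Put f12 (164 GB) in disk 7; 92 GB remain.
Put f13 (57 GB) in disk 6; 28 GB remain.
Put f14 (28 GB) in disk 6; 0 GB remain.
Put f15 (181 GB) in disk 8; 75 GB remain.
Put f16 (75 GB) in disk 8; 0 GB remain.
Put f17 (165 GB) in disk 9; 91 GB remain.
Put f18 (49 GB) in disk 4; 6 GB remain.
Final disks: [167,65] [156,61,36] [165,70] [156,45,49] [146] [171,57,28] [164] [181,75] [165].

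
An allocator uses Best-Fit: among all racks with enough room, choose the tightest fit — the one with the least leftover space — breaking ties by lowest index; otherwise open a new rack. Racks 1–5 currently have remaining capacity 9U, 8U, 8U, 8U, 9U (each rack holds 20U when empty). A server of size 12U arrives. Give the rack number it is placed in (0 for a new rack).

No rack has ≥ 12U free, so a new rack is opened.

0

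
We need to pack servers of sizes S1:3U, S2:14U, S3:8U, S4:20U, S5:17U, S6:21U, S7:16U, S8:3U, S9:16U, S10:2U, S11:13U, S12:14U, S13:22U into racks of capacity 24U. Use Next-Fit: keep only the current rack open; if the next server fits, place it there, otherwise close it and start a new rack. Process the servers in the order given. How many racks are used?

10

rack 1: place S1 (3U), 21U left
rack 1: place S2 (14U), 7U left
rack 2: place S3 (8U), 16U left
rack 3: place S4 (20U), 4U left
rack 4: place S5 (17U), 7U left
rack 5: place S6 (21U), 3U left
rack 6: place S7 (16U), 8U left
rack 6: place S8 (3U), 5U left
rack 7: place S9 (16U), 8U left
rack 7: place S10 (2U), 6U left
rack 8: place S11 (13U), 11U left
rack 9: place S12 (14U), 10U left
rack 10: place S13 (22U), 2U left
Final racks: [3,14] [8] [20] [17] [21] [16,3] [16,2] [13] [14] [22].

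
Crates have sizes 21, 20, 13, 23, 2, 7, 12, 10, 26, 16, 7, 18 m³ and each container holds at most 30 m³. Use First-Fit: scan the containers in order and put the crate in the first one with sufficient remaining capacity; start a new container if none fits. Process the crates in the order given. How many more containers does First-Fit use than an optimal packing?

1

First-Fit: [21,2,7] [20,10] [13,12] [23,7] [26] [16] [18] → 7 containers.
Total size 175 m³; any packing needs at least ⌈175/30⌉ = 6 containers.
An optimal packing achieves that bound: [26,2] [23,7] [21,7] [20,10] [18,12] [16,13] → 6 containers.
Excess: 7 − 6 = 1.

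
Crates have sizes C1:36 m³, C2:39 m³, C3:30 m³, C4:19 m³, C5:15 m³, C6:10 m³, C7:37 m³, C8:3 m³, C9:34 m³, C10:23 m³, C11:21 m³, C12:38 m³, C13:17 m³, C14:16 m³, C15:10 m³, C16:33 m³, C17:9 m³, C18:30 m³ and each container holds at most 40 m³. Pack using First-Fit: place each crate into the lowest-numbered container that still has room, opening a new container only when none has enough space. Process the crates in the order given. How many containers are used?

C1 (36 m³) → container 1 (remaining 4 m³)
C2 (39 m³) → container 2 (remaining 1 m³)
C3 (30 m³) → container 3 (remaining 10 m³)
C4 (19 m³) → container 4 (remaining 21 m³)
C5 (15 m³) → container 4 (remaining 6 m³)
C6 (10 m³) → container 3 (remaining 0 m³)
C7 (37 m³) → container 5 (remaining 3 m³)
C8 (3 m³) → container 1 (remaining 1 m³)
C9 (34 m³) → container 6 (remaining 6 m³)
C10 (23 m³) → container 7 (remaining 17 m³)
C11 (21 m³) → container 8 (remaining 19 m³)
C12 (38 m³) → container 9 (remaining 2 m³)
C13 (17 m³) → container 7 (remaining 0 m³)
C14 (16 m³) → container 8 (remaining 3 m³)
C15 (10 m³) → container 10 (remaining 30 m³)
C16 (33 m³) → container 11 (remaining 7 m³)
C17 (9 m³) → container 10 (remaining 21 m³)
C18 (30 m³) → container 12 (remaining 10 m³)
Final containers: [36,3] [39] [30,10] [19,15] [37] [34] [23,17] [21,16] [38] [10,9] [33] [30].

12 containers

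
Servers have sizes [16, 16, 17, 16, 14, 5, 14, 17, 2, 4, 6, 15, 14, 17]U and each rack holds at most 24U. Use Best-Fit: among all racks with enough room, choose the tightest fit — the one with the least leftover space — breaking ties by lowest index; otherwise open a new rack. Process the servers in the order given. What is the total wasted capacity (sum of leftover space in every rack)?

67

Put 16U in rack 1; 8U remain.
Put 16U in rack 2; 8U remain.
Put 17U in rack 3; 7U remain.
Put 16U in rack 4; 8U remain.
Put 14U in rack 5; 10U remain.
Put 5U in rack 3; 2U remain.
Put 14U in rack 6; 10U remain.
Put 17U in rack 7; 7U remain.
Put 2U in rack 3; 0U remain.
Put 4U in rack 7; 3U remain.
Put 6U in rack 1; 2U remain.
Put 15U in rack 8; 9U remain.
Put 14U in rack 9; 10U remain.
Put 17U in rack 10; 7U remain.
10 racks × 24U = 240U; used 173U; unused 67U.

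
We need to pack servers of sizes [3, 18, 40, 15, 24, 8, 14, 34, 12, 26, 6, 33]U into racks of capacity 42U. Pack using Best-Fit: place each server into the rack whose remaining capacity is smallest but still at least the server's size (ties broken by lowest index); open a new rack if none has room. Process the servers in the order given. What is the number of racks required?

Put 3U in rack 1; 39U remain.
Put 18U in rack 1; 21U remain.
Put 40U in rack 2; 2U remain.
Put 15U in rack 1; 6U remain.
Put 24U in rack 3; 18U remain.
Put 8U in rack 3; 10U remain.
Put 14U in rack 4; 28U remain.
Put 34U in rack 5; 8U remain.
Put 12U in rack 4; 16U remain.
Put 26U in rack 6; 16U remain.
Put 6U in rack 1; 0U remain.
Put 33U in rack 7; 9U remain.

7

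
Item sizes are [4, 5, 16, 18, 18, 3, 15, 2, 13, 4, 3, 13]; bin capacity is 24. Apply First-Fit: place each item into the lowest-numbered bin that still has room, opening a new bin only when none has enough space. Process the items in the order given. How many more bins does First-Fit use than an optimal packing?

1

First-Fit: [4,5,3,2,4,3] [16] [18] [18] [15] [13] [13] → 7 bins.
6 items exceed 12 (half the capacity), and no two of those can share a bin, so at least 6 bins are needed.
An optimal packing achieves that bound: [18,5] [18,4,2] [16,4,3] [15,3] [13] [13] → 6 bins.
Excess: 7 − 6 = 1.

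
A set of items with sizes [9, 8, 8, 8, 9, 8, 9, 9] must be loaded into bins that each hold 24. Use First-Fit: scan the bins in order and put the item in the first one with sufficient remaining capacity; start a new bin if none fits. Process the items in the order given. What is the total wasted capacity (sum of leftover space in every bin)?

28

Put 9 in bin 1; 15 remain.
Put 8 in bin 1; 7 remain.
Put 8 in bin 2; 16 remain.
Put 8 in bin 2; 8 remain.
Put 9 in bin 3; 15 remain.
Put 8 in bin 2; 0 remain.
Put 9 in bin 3; 6 remain.
Put 9 in bin 4; 15 remain.
4 bins × 24 = 96; used 68; unused 28.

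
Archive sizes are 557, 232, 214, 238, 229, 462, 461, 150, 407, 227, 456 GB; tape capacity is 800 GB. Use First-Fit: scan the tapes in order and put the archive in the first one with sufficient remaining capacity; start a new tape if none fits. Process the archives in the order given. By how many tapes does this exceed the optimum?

First-Fit: [557,232] [214,238,229] [462,150] [461,227] [407] [456] → 6 tapes.
Total size 3633 GB; any packing needs at least ⌈3633/800⌉ = 5 tapes.
An optimal packing achieves that bound: [557,238] [462,232] [461,229] [456,227] [407,214,150] → 5 tapes.
Excess: 6 − 5 = 1.

1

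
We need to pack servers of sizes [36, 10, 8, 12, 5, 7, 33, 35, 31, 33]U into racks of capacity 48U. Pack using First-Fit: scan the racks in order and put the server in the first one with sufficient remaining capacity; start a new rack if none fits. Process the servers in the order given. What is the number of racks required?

Put 36U in rack 1; 12U remain.
Put 10U in rack 1; 2U remain.
Put 8U in rack 2; 40U remain.
Put 12U in rack 2; 28U remain.
Put 5U in rack 2; 23U remain.
Put 7U in rack 2; 16U remain.
Put 33U in rack 3; 15U remain.
Put 35U in rack 4; 13U remain.
Put 31U in rack 5; 17U remain.
Put 33U in rack 6; 15U remain.

6 racks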